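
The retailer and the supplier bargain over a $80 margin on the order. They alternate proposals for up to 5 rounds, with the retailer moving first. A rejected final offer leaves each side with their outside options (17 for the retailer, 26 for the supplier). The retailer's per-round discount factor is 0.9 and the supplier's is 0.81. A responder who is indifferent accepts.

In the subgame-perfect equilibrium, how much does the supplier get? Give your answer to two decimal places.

Round 5 (the retailer proposes): the supplier gets 26 if talks fail, so the retailer offers 26 and keeps 54.
Round 4 (the supplier proposes): the retailer can get 54 next round, worth 0.9 × 54 = 48.6 now. The supplier offers 48.6 and keeps 80 − 48.6 = 31.4.
Round 3 (the retailer proposes): the supplier can get 31.4 next round, worth 0.81 × 31.4 = 25.434 now. The retailer offers 25.434 and keeps 80 − 25.434 = 54.566.
Round 2 (the supplier proposes): the retailer can get 54.566 next round, worth 0.9 × 54.566 = 49.1094 now, so the supplier offers 49.1094, keeping 30.8906.
Round 1 (the retailer proposes): the supplier can get 30.8906 next round, worth 0.81 × 30.8906 = 25.021386 now. The retailer offers 25.021386 and keeps 80 − 25.021386 = 54.978614.

25.02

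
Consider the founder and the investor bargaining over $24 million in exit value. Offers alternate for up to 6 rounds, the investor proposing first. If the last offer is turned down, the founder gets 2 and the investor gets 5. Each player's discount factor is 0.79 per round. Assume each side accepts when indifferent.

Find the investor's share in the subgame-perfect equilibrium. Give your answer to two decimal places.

Round 6 (the founder proposes): the investor gets 5 if talks fail, so the founder offers 5 and keeps 19.
Round 5 (the investor proposes): the founder can get 19 next round, worth 0.79 × 19 = 15.01 now; the investor offers that and keeps 8.99.
Round 4 (the founder proposes): the investor can get 8.99 next round, worth 0.79 × 8.99 = 7.1021 now; the founder offers that and keeps 16.8979.
Round 3 (the investor proposes): the founder can get 16.8979 next round, worth 0.79 × 16.8979 = 13.349341 now, so the investor offers 13.349341, keeping 10.650659.
Round 2 (the founder proposes): the investor can get 10.650659 next round, worth 0.79 × 10.650659 = 8.41402061 now; the founder offers that and keeps 15.58597939.
Round 1 (the investor proposes): the founder can get 15.58597939 next round, worth 0.79 × 15.58597939 = 12.3129237181 now. The investor offers 12.3129237181 and keeps 24 − 12.3129237181 = 11.6870762819.

11.69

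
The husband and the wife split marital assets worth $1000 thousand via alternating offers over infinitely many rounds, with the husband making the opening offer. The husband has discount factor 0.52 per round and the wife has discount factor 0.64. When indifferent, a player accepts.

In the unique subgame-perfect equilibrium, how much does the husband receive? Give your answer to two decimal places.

539.57

Let x be the husband's share when the husband proposes and y be the wife's share when the wife proposes.
The wife accepts iff offered ≥ 0.64·y, so x = 1000 − 0.64y. Symmetrically y = 1000 − 0.52x.
Substituting: x = 1000 − 0.64(1000 − 0.52x), giving x(1 − 0.52·0.64) = 1000(1 − 0.64).
So x = 1000 × 0.36 / 0.6672 ≈ 539.5683, and the wife receives 1000 − x ≈ 460.4317.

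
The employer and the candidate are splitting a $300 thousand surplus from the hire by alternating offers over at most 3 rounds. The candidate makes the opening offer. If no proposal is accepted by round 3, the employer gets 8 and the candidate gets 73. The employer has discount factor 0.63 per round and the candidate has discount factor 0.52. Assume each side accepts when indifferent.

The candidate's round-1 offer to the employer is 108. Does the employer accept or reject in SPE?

Accept

Round 3 (the candidate proposes): the employer gets 8 if talks fail, so the candidate offers 8 and keeps 292.
Round 2 (the employer proposes): the candidate can get 292 next round, worth 0.52 × 292 = 151.84 now. The employer offers 151.84 and keeps 300 − 151.84 = 148.16.
So by rejecting in round 1, the employer gets 148.16 next round, worth 0.63 × 148.16 = 93.3408 now.
Offer 108 ≥ 93.3408, so the employer accepts.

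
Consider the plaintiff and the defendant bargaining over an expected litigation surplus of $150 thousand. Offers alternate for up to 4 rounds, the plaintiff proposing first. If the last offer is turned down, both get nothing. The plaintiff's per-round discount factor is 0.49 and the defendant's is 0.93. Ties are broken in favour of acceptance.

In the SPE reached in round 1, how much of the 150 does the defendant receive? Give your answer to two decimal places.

134.72

Round 4 (the defendant proposes): rejection yields 0 for the plaintiff; the defendant offers 0 and keeps 150.
Round 3 (the plaintiff proposes): the defendant can get 150 next round, worth 0.93 × 150 = 139.5 now, so the plaintiff offers 139.5, keeping 10.5.
Round 2 (the defendant proposes): the plaintiff can get 10.5 next round, worth 0.49 × 10.5 = 5.145 now; the defendant offers that and keeps 144.855.
Round 1 (the plaintiff proposes): the defendant can get 144.855 next round, worth 0.93 × 144.855 = 134.71515 now. The plaintiff offers 134.71515 and keeps 150 − 134.71515 = 15.28485.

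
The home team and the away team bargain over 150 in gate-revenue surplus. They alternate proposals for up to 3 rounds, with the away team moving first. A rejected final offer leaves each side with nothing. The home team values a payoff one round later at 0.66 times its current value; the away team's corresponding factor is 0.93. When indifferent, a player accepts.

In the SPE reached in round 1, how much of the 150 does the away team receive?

143.07

By backward induction:
Round 3 (the away team proposes): rejection yields 0 for the home team; the away team offers 0 and keeps 150.
Round 2 (the home team proposes): the away team can get 150 next round, worth 0.93 × 150 = 139.5 now; the home team offers that and keeps 10.5.
Round 1 (the away team proposes): the home team can get 10.5 next round, worth 0.66 × 10.5 = 6.93 now, so the away team offers 6.93, keeping 143.07.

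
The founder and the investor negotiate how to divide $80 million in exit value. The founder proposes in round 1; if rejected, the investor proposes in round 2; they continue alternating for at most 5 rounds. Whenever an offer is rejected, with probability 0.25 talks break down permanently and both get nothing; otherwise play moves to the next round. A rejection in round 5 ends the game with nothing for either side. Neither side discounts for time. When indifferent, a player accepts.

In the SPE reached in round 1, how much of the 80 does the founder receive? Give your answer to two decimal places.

56.56

Round 5 (the founder proposes): the investor will accept anything ≥ 0, so the founder offers 0 and keeps 80.
Round 4 (the investor proposes): rejecting gives the founder an expected 0.75 × 80 = 60. The investor offers 60 and keeps 80 − 60 = 20.
Round 3 (the founder proposes): rejecting gives the investor an expected 0.75 × 20 = 15; the founder offers that and keeps 65.
Round 2 (the investor proposes): rejecting gives the founder an expected 0.75 × 65 = 48.75, so the investor offers 48.75, keeping 31.25.
Round 1 (the founder proposes): rejecting gives the investor an expected 0.75 × 31.25 = 23.4375; the founder offers that and keeps 56.5625.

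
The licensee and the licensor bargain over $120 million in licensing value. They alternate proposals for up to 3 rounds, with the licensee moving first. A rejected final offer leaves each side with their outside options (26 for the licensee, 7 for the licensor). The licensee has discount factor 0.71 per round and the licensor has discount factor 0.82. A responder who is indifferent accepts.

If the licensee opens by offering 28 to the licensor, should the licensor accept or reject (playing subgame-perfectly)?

Reject

Round 3 (the licensee proposes): the licensor gets 7 if talks fail, so the licensee offers 7 and keeps 113.
Round 2 (the licensor proposes): the licensee can get 113 next round, worth 0.71 × 113 = 80.23 now, so the licensor offers 80.23, keeping 39.77.
So by rejecting in round 1, the licensor gets 39.77 next round, worth 0.82 × 39.77 = 32.6114 now.
Offer 28 < 32.6114, so the licensor rejects.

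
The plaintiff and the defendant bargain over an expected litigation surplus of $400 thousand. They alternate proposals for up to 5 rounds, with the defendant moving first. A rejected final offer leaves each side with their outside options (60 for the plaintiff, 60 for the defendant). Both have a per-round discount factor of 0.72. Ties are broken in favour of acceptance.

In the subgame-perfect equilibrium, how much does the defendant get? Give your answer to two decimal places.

By backward induction:
Round 5 (the defendant proposes): the plaintiff gets 60 if talks fail, so the defendant offers 60 and keeps 340.
Round 4 (the plaintiff proposes): the defendant can get 340 next round, worth 0.72 × 340 = 244.8 now, so the plaintiff offers 244.8, keeping 155.2.
Round 3 (the defendant proposes): the plaintiff can get 155.2 next round, worth 0.72 × 155.2 = 111.744 now. The defendant offers 111.744 and keeps 400 − 111.744 = 288.256.
Round 2 (the plaintiff proposes): the defendant can get 288.256 next round, worth 0.72 × 288.256 = 207.54432 now; the plaintiff offers that and keeps 192.45568.
Round 1 (the defendant proposes): the plaintiff can get 192.45568 next round, worth 0.72 × 192.45568 = 138.5680896 now, so the defendant offers 138.5680896, keeping 261.4319104.

261.43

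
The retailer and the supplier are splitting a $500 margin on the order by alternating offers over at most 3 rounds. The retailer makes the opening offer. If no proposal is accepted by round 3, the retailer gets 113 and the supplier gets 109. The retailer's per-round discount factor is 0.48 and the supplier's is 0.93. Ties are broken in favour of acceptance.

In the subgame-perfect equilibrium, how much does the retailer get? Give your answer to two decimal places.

209.54

Round 3 (the retailer proposes): the supplier gets 109 if talks fail, so the retailer offers 109 and keeps 391.
Round 2 (the supplier proposes): the retailer can get 391 next round, worth 0.48 × 391 = 187.68 now; the supplier offers that and keeps 312.32.
Round 1 (the retailer proposes): the supplier can get 312.32 next round, worth 0.93 × 312.32 = 290.4576 now. The retailer offers 290.4576 and keeps 500 − 290.4576 = 209.5424.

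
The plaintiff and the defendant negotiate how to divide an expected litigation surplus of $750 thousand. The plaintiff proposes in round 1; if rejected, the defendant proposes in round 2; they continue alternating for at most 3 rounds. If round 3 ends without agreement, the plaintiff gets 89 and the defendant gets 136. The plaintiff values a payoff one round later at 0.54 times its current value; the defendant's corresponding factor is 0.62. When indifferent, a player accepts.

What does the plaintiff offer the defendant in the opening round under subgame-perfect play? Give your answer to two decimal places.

Solve by backward induction from round 3.
Round 3 (the plaintiff proposes): the defendant gets 136 if talks fail, so the plaintiff offers 136 and keeps 614.
Round 2 (the defendant proposes): the plaintiff can get 614 next round, worth 0.54 × 614 = 331.56 now; the defendant offers that and keeps 418.44.
Round 1 (the plaintiff proposes): the defendant can get 418.44 next round, worth 0.62 × 418.44 = 259.4328 now. The plaintiff offers 259.4328 and keeps 750 − 259.4328 = 490.5672.

259.43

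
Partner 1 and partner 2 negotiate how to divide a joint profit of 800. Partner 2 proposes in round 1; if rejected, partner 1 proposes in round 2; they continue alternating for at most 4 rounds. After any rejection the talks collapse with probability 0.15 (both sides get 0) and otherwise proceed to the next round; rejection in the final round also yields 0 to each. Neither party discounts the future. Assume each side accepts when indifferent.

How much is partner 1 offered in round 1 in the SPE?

593.3

Round 4 (partner 1 proposes): partner 2 will accept anything ≥ 0, so partner 1 offers 0 and keeps 800.
Round 3 (partner 2 proposes): rejecting gives partner 1 an expected 0.85 × 800 = 680, so partner 2 offers 680, keeping 120.
Round 2 (partner 1 proposes): rejecting gives partner 2 an expected 0.85 × 120 = 102; partner 1 offers that and keeps 698.
Round 1 (partner 2 proposes): rejecting gives partner 1 an expected 0.85 × 698 = 593.3. Partner 2 offers 593.3 and keeps 800 − 593.3 = 206.7.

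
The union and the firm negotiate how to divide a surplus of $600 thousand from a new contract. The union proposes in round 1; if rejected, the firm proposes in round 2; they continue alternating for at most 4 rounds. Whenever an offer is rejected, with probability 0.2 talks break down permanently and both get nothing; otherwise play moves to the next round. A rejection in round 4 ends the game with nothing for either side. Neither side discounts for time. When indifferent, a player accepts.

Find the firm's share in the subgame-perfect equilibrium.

403.2

Round 4 (the firm proposes): the union will accept anything ≥ 0, so the firm offers 0 and keeps 600.
Round 3 (the union proposes): rejecting gives the firm an expected 0.8 × 600 = 480; the union offers that and keeps 120.
Round 2 (the firm proposes): rejecting gives the union an expected 0.8 × 120 = 96, so the firm offers 96, keeping 504.
Round 1 (the union proposes): rejecting gives the firm an expected 0.8 × 504 = 403.2, so the union offers 403.2, keeping 196.8.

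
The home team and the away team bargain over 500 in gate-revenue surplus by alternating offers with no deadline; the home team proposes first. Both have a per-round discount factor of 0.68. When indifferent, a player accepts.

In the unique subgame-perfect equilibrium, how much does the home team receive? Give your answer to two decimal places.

297.62

When the home team proposes, the away team accepts any offer worth at least 0.68 times what the away team would get by proposing next round; and vice versa.
This gives x = 500 − 0.68y and y = 500 − 0.68x, where x and y are each side's share when it proposes.
Hence (1 − 0.68·0.68)x = 500(1 − 0.68), i.e. 0.5376·x = 160.
x ≈ 297.6190; the away team's share is 500 − x ≈ 202.3810.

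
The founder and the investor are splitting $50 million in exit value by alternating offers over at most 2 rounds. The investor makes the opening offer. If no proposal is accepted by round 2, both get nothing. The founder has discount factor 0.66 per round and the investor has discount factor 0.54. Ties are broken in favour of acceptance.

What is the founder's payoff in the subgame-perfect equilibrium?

Round 2 (the founder proposes): rejection yields 0 for the investor; the founder offers 0 and keeps 50.
Round 1 (the investor proposes): the founder can get 50 next round, worth 0.66 × 50 = 33 now. The investor offers 33 and keeps 50 − 33 = 17.

33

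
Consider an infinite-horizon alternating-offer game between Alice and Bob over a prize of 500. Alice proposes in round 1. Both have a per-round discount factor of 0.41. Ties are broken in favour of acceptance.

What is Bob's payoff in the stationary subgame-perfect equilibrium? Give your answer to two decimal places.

When Alice proposes, Bob accepts any offer worth at least 0.41 times what Bob would get by proposing next round; and vice versa.
This gives x = 500 − 0.41y and y = 500 − 0.41x, where x and y are each side's share when it proposes.
Hence (1 − 0.41·0.41)x = 500(1 − 0.41), i.e. 0.8319·x = 295.
x ≈ 354.6099; Bob's share is 500 − x ≈ 145.3901.

145.39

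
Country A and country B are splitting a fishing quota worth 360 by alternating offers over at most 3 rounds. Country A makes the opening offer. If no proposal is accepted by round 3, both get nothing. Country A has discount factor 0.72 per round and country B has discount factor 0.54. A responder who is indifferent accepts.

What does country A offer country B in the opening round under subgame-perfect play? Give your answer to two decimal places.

Round 3 (country A proposes): country B will accept anything ≥ 0, so country A offers 0 and keeps 360.
Round 2 (country B proposes): country A can get 360 next round, worth 0.72 × 360 = 259.2 now; country B offers that and keeps 100.8.
Round 1 (country A proposes): country B can get 100.8 next round, worth 0.54 × 100.8 = 54.432 now. Country A offers 54.432 and keeps 360 − 54.432 = 305.568.

54.43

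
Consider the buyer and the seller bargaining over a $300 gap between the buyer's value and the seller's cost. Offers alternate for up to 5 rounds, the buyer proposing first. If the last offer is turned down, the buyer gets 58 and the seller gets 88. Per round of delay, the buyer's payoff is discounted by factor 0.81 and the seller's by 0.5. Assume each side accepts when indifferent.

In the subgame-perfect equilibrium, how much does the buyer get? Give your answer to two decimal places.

By backward induction:
Round 5 (the buyer proposes): the seller gets 88 if talks fail, so the buyer offers 88 and keeps 212.
Round 4 (the seller proposes): the buyer can get 212 next round, worth 0.81 × 212 = 171.72 now; the seller offers that and keeps 128.28.
Round 3 (the buyer proposes): the seller can get 128.28 next round, worth 0.5 × 128.28 = 64.14 now, so the buyer offers 64.14, keeping 235.86.
Round 2 (the seller proposes): the buyer can get 235.86 next round, worth 0.81 × 235.86 = 191.0466 now, so the seller offers 191.0466, keeping 108.9534.
Round 1 (the buyer proposes): the seller can get 108.9534 next round, worth 0.5 × 108.9534 = 54.4767 now, so the buyer offers 54.4767, keeping 245.5233.

245.52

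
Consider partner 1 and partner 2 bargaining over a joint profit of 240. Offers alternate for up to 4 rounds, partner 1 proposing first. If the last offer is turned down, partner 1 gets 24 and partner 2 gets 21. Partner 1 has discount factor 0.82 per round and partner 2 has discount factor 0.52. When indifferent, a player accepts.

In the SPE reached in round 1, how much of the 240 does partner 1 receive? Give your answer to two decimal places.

By backward induction:
Round 4 (partner 2 proposes): partner 1 gets 24 if talks fail, so partner 2 offers 24 and keeps 216.
Round 3 (partner 1 proposes): partner 2 can get 216 next round, worth 0.52 × 216 = 112.32 now. Partner 1 offers 112.32 and keeps 240 − 112.32 = 127.68.
Round 2 (partner 2 proposes): partner 1 can get 127.68 next round, worth 0.82 × 127.68 = 104.6976 now. Partner 2 offers 104.6976 and keeps 240 − 104.6976 = 135.3024.
Round 1 (partner 1 proposes): partner 2 can get 135.3024 next round, worth 0.52 × 135.3024 = 70.357248 now. Partner 1 offers 70.357248 and keeps 240 − 70.357248 = 169.642752.

169.64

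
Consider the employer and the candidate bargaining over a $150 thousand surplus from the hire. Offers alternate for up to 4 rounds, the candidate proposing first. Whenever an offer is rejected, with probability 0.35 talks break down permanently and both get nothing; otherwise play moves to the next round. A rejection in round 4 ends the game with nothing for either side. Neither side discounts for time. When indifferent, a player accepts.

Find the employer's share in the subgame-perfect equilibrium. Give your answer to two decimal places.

By backward induction:
Round 4 (the employer proposes): rejection yields 0 for the candidate; the employer offers 0 and keeps 150.
Round 3 (the candidate proposes): rejecting gives the employer an expected 0.65 × 150 = 97.5. The candidate offers 97.5 and keeps 150 − 97.5 = 52.5.
Round 2 (the employer proposes): rejecting gives the candidate an expected 0.65 × 52.5 = 34.125. The employer offers 34.125 and keeps 150 − 34.125 = 115.875.
Round 1 (the candidate proposes): rejecting gives the employer an expected 0.65 × 115.875 = 75.31875; the candidate offers that and keeps 74.68125.

75.32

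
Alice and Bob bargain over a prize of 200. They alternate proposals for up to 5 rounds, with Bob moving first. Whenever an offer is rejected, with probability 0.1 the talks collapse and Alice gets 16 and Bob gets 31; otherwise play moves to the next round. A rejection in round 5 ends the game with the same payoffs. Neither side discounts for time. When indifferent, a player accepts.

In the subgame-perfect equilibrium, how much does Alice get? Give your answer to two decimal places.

40.92

Round 5 (Bob proposes): Alice gets 16 if talks fail, so Bob offers 16 and keeps 184.
Round 4 (Alice proposes): rejecting gives Bob an expected 0.9 × 184 + 0.1 × 31 = 168.7; Alice offers that and keeps 31.3.
Round 3 (Bob proposes): rejecting gives Alice an expected 0.9 × 31.3 + 0.1 × 16 = 29.77. Bob offers 29.77 and keeps 200 − 29.77 = 170.23.
Round 2 (Alice proposes): rejecting gives Bob an expected 0.9 × 170.23 + 0.1 × 31 = 156.307; Alice offers that and keeps 43.693.
Round 1 (Bob proposes): rejecting gives Alice an expected 0.9 × 43.693 + 0.1 × 16 = 40.9237, so Bob offers 40.9237, keeping 159.0763.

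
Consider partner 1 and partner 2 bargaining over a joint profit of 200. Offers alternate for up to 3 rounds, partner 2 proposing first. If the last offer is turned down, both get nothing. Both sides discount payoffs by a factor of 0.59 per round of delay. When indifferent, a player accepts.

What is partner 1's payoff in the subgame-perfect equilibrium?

48.38

By backward induction:
Round 3 (partner 2 proposes): partner 1 will accept anything ≥ 0, so partner 2 offers 0 and keeps 200.
Round 2 (partner 1 proposes): partner 2 can get 200 next round, worth 0.59 × 200 = 118 now, so partner 1 offers 118, keeping 82.
Round 1 (partner 2 proposes): partner 1 can get 82 next round, worth 0.59 × 82 = 48.38 now; partner 2 offers that and keeps 151.62.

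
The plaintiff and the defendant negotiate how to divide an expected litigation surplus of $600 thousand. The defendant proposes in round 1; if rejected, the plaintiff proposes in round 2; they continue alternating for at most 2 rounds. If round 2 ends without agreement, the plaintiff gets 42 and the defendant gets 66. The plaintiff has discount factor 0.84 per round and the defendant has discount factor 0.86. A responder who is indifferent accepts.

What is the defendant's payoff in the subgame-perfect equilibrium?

Solve by backward induction from round 2.
Round 2 (the plaintiff proposes): the defendant gets 66 if talks fail, so the plaintiff offers 66 and keeps 534.
Round 1 (the defendant proposes): the plaintiff can get 534 next round, worth 0.84 × 534 = 448.56 now; the defendant offers that and keeps 151.44.

151.44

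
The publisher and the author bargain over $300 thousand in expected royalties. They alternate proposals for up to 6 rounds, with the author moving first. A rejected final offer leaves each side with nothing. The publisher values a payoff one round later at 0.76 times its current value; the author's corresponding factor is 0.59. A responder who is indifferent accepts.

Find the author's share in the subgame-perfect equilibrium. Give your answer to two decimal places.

Solve by backward induction from round 6.
Round 6 (the publisher proposes): rejection yields 0 for the author; the publisher offers 0 and keeps 300.
Round 5 (the author proposes): the publisher can get 300 next round, worth 0.76 × 300 = 228 now. The author offers 228 and keeps 300 − 228 = 72.
Round 4 (the publisher proposes): the author can get 72 next round, worth 0.59 × 72 = 42.48 now, so the publisher offers 42.48, keeping 257.52.
Round 3 (the author proposes): the publisher can get 257.52 next round, worth 0.76 × 257.52 = 195.7152 now. The author offers 195.7152 and keeps 300 − 195.7152 = 104.2848.
Round 2 (the publisher proposes): the author can get 104.2848 next round, worth 0.59 × 104.2848 = 61.528032 now; the publisher offers that and keeps 238.471968.
Round 1 (the author proposes): the publisher can get 238.471968 next round, worth 0.76 × 238.471968 = 181.23869568 now. The author offers 181.23869568 and keeps 300 − 181.23869568 = 118.76130432.

118.76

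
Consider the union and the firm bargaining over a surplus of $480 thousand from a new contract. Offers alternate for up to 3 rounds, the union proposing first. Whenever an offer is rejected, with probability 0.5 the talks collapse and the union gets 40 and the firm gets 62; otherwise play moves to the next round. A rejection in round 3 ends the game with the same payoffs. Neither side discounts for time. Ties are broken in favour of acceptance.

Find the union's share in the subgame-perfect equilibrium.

Round 3 (the union proposes): the firm gets 62 if talks fail, so the union offers 62 and keeps 418.
Round 2 (the firm proposes): rejecting gives the union an expected 0.5 × 418 + 0.5 × 40 = 229. The firm offers 229 and keeps 480 − 229 = 251.
Round 1 (the union proposes): rejecting gives the firm an expected 0.5 × 251 + 0.5 × 62 = 156.5. The union offers 156.5 and keeps 480 − 156.5 = 323.5.

323.5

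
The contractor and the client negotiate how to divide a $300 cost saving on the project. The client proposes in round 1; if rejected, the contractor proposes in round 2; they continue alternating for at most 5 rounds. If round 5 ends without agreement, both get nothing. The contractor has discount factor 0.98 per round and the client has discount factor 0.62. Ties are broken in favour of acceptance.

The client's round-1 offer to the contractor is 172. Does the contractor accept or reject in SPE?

Round 5 (the client proposes): rejection yields 0 for the contractor; the client offers 0 and keeps 300.
Round 4 (the contractor proposes): the client can get 300 next round, worth 0.62 × 300 = 186 now. The contractor offers 186 and keeps 300 − 186 = 114.
Round 3 (the client proposes): the contractor can get 114 next round, worth 0.98 × 114 = 111.72 now; the client offers that and keeps 188.28.
Round 2 (the contractor proposes): the client can get 188.28 next round, worth 0.62 × 188.28 = 116.7336 now. The contractor offers 116.7336 and keeps 300 − 116.7336 = 183.2664.
So by rejecting in round 1, the contractor gets 183.2664 next round, worth 0.98 × 183.2664 = 179.601072 now.
Offer 172 < 179.601072, so the contractor rejects.

Reject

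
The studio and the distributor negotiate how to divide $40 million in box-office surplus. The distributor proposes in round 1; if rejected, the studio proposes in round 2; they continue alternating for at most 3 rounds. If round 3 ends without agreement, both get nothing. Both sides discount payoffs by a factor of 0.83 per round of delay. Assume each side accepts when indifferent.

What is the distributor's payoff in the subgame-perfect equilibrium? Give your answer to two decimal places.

34.36

By backward induction:
Round 3 (the distributor proposes): rejection yields 0 for the studio; the distributor offers 0 and keeps 40.
Round 2 (the studio proposes): the distributor can get 40 next round, worth 0.83 × 40 = 33.2 now, so the studio offers 33.2, keeping 6.8.
Round 1 (the distributor proposes): the studio can get 6.8 next round, worth 0.83 × 6.8 = 5.644 now. The distributor offers 5.644 and keeps 40 − 5.644 = 34.356.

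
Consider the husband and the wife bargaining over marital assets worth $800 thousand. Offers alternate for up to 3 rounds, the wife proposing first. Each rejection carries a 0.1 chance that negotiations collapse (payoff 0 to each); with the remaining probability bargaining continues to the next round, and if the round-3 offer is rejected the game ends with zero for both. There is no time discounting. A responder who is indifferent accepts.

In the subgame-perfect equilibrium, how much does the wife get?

Round 3 (the wife proposes): the husband will accept anything ≥ 0, so the wife offers 0 and keeps 800.
Round 2 (the husband proposes): rejecting gives the wife an expected 0.9 × 800 = 720. The husband offers 720 and keeps 800 − 720 = 80.
Round 1 (the wife proposes): rejecting gives the husband an expected 0.9 × 80 = 72, so the wife offers 72, keeping 728.

728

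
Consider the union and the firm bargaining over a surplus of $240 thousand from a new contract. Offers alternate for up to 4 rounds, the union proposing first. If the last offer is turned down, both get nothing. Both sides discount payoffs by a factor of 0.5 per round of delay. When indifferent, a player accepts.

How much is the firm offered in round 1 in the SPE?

90

Round 4 (the firm proposes): the union will accept anything ≥ 0, so the firm offers 0 and keeps 240.
Round 3 (the union proposes): the firm can get 240 next round, worth 0.5 × 240 = 120 now, so the union offers 120, keeping 120.
Round 2 (the firm proposes): the union can get 120 next round, worth 0.5 × 120 = 60 now. The firm offers 60 and keeps 240 − 60 = 180.
Round 1 (the union proposes): the firm can get 180 next round, worth 0.5 × 180 = 90 now, so the union offers 90, keeping 150.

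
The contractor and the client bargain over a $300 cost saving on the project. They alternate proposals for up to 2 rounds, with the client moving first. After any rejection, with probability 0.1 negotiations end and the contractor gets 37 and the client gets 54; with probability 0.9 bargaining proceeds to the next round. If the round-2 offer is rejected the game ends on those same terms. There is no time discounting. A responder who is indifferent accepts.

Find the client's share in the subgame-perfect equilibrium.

74.9

Round 2 (the contractor proposes): the client gets 54 if talks fail, so the contractor offers 54 and keeps 246.
Round 1 (the client proposes): rejecting gives the contractor an expected 0.9 × 246 + 0.1 × 37 = 225.1, so the client offers 225.1, keeping 74.9.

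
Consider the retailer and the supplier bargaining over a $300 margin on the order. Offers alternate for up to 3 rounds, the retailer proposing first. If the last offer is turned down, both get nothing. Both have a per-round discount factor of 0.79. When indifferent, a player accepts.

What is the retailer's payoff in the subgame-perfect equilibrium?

250.23

Round 3 (the retailer proposes): rejection yields 0 for the supplier; the retailer offers 0 and keeps 300.
Round 2 (the supplier proposes): the retailer can get 300 next round, worth 0.79 × 300 = 237 now. The supplier offers 237 and keeps 300 − 237 = 63.
Round 1 (the retailer proposes): the supplier can get 63 next round, worth 0.79 × 63 = 49.77 now, so the retailer offers 49.77, keeping 250.23.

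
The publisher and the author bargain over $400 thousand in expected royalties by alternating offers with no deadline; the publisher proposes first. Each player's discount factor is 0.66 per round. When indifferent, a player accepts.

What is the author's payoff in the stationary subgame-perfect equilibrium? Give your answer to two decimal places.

Let x be the publisher's share when the publisher proposes and y be the author's share when the author proposes.
The author accepts iff offered ≥ 0.66·y, so x = 400 − 0.66y. Symmetrically y = 400 − 0.66x.
Substituting: x = 400 − 0.66(400 − 0.66x), giving x(1 − 0.66·0.66) = 400(1 − 0.66).
So x = 400 × 0.34 / 0.5644 ≈ 240.9639, and the author receives 400 − x ≈ 159.0361.

159.04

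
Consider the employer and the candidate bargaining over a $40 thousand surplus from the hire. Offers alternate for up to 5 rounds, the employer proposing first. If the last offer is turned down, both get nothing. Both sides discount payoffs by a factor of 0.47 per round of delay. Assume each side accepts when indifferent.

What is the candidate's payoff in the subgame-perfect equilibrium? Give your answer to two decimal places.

Round 5 (the employer proposes): the candidate will accept anything ≥ 0, so the employer offers 0 and keeps 40.
Round 4 (the candidate proposes): the employer can get 40 next round, worth 0.47 × 40 = 18.8 now. The candidate offers 18.8 and keeps 40 − 18.8 = 21.2.
Round 3 (the employer proposes): the candidate can get 21.2 next round, worth 0.47 × 21.2 = 9.964 now; the employer offers that and keeps 30.036.
Round 2 (the candidate proposes): the employer can get 30.036 next round, worth 0.47 × 30.036 = 14.11692 now. The candidate offers 14.11692 and keeps 40 − 14.11692 = 25.88308.
Round 1 (the employer proposes): the candidate can get 25.88308 next round, worth 0.47 × 25.88308 = 12.1650476 now; the employer offers that and keeps 27.8349524.

12.17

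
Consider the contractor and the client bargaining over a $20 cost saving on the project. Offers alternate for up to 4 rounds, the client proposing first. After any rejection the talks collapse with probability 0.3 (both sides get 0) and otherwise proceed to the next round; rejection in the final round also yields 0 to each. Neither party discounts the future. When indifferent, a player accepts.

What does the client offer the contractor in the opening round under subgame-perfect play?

11.06

Round 4 (the contractor proposes): the client will accept anything ≥ 0, so the contractor offers 0 and keeps 20.
Round 3 (the client proposes): rejecting gives the contractor an expected 0.7 × 20 = 14. The client offers 14 and keeps 20 − 14 = 6.
Round 2 (the contractor proposes): rejecting gives the client an expected 0.7 × 6 = 4.2, so the contractor offers 4.2, keeping 15.8.
Round 1 (the client proposes): rejecting gives the contractor an expected 0.7 × 15.8 = 11.06; the client offers that and keeps 8.94.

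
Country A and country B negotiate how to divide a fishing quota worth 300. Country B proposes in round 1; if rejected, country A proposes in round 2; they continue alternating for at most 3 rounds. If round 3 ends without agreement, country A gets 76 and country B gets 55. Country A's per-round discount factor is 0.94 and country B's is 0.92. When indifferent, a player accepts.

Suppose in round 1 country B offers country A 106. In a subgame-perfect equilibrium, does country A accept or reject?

Round 3 (country B proposes): country A gets 76 if talks fail, so country B offers 76 and keeps 224.
Round 2 (country A proposes): country B can get 224 next round, worth 0.92 × 224 = 206.08 now; country A offers that and keeps 93.92.
So by rejecting in round 1, country A gets 93.92 next round, worth 0.94 × 93.92 = 88.2848 now.
Offer 106 ≥ 88.2848, so country A accepts.

Accept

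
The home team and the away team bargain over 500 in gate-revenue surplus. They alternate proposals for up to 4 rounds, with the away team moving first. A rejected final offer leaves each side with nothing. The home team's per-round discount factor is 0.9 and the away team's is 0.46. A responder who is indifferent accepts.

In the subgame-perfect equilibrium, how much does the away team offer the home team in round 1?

Round 4 (the home team proposes): the away team will accept anything ≥ 0, so the home team offers 0 and keeps 500.
Round 3 (the away team proposes): the home team can get 500 next round, worth 0.9 × 500 = 450 now. The away team offers 450 and keeps 500 − 450 = 50.
Round 2 (the home team proposes): the away team can get 50 next round, worth 0.46 × 50 = 23 now, so the home team offers 23, keeping 477.
Round 1 (the away team proposes): the home team can get 477 next round, worth 0.9 × 477 = 429.3 now. The away team offers 429.3 and keeps 500 − 429.3 = 70.7.

429.3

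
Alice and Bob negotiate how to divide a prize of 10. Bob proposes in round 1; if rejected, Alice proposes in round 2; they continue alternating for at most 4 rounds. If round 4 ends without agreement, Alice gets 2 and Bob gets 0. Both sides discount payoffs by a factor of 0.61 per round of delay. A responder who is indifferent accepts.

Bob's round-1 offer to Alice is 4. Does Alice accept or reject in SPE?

Reject

Round 4 (Alice proposes): Bob will accept anything ≥ 0, so Alice offers 0 and keeps 10.
Round 3 (Bob proposes): Alice can get 10 next round, worth 0.61 × 10 = 6.1 now. Bob offers 6.1 and keeps 10 − 6.1 = 3.9.
Round 2 (Alice proposes): Bob can get 3.9 next round, worth 0.61 × 3.9 = 2.379 now, so Alice offers 2.379, keeping 7.621.
So by rejecting in round 1, Alice gets 7.621 next round, worth 0.61 × 7.621 = 4.64881 now.
Offer 4 < 4.64881, so Alice rejects.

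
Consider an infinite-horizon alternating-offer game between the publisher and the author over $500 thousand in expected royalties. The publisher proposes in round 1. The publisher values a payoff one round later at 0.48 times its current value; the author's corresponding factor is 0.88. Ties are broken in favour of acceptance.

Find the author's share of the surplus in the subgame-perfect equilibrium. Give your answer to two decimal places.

In a stationary SPE each proposer offers the other exactly their discounted continuation value.
If the publisher keeps x when proposing and the author keeps y when proposing, then x = 500 − 0.88y and y = 500 − 0.48x.
Solving: x = 500(1 − 0.88) / (1 − 0.48·0.88) = 60 / 0.5776 ≈ 103.8781.
The author gets 500 − 103.8781 ≈ 396.1219.

396.12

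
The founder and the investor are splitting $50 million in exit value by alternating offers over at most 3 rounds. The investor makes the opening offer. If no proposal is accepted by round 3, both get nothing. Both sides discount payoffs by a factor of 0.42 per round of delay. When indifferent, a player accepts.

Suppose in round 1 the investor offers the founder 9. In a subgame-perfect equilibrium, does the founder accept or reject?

Round 3 (the investor proposes): the founder will accept anything ≥ 0, so the investor offers 0 and keeps 50.
Round 2 (the founder proposes): the investor can get 50 next round, worth 0.42 × 50 = 21 now; the founder offers that and keeps 29.
So by rejecting in round 1, the founder gets 29 next round, worth 0.42 × 29 = 12.18 now.
Offer 9 < 12.18, so the founder rejects.

Reject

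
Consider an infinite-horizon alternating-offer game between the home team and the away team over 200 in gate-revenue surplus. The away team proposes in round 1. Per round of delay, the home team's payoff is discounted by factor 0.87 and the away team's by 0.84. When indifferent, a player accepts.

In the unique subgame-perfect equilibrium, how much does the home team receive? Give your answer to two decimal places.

103.42

In a stationary SPE each proposer offers the other exactly their discounted continuation value.
If the away team keeps x when proposing and the home team keeps y when proposing, then x = 200 − 0.87y and y = 200 − 0.84x.
Solving: x = 200(1 − 0.87) / (1 − 0.84·0.87) = 26 / 0.2692 ≈ 96.5825.
The home team gets 200 − 96.5825 ≈ 103.4175.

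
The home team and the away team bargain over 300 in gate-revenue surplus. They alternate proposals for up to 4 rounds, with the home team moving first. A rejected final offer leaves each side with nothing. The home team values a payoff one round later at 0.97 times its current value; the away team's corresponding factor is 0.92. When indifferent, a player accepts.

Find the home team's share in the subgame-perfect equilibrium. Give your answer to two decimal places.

45.42

Work backward from the last round.
Round 4 (the away team proposes): rejection yields 0 for the home team; the away team offers 0 and keeps 300.
Round 3 (the home team proposes): the away team can get 300 next round, worth 0.92 × 300 = 276 now; the home team offers that and keeps 24.
Round 2 (the away team proposes): the home team can get 24 next round, worth 0.97 × 24 = 23.28 now. The away team offers 23.28 and keeps 300 − 23.28 = 276.72.
Round 1 (the home team proposes): the away team can get 276.72 next round, worth 0.92 × 276.72 = 254.5824 now; the home team offers that and keeps 45.4176.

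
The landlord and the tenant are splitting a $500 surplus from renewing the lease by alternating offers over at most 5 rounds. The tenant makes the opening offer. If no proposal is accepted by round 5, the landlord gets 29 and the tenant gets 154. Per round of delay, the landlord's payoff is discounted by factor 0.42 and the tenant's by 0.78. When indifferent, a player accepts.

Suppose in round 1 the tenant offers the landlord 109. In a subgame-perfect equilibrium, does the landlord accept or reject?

Round 5 (the tenant proposes): the landlord gets 29 if talks fail, so the tenant offers 29 and keeps 471.
Round 4 (the landlord proposes): the tenant can get 471 next round, worth 0.78 × 471 = 367.38 now; the landlord offers that and keeps 132.62.
Round 3 (the tenant proposes): the landlord can get 132.62 next round, worth 0.42 × 132.62 = 55.7004 now, so the tenant offers 55.7004, keeping 444.2996.
Round 2 (the landlord proposes): the tenant can get 444.2996 next round, worth 0.78 × 444.2996 = 346.553688 now; the landlord offers that and keeps 153.446312.
So by rejecting in round 1, the landlord gets 153.446312 next round, worth 0.42 × 153.446312 = 64.44745104 now.
Offer 109 ≥ 64.44745104, so the landlord accepts.

Accept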